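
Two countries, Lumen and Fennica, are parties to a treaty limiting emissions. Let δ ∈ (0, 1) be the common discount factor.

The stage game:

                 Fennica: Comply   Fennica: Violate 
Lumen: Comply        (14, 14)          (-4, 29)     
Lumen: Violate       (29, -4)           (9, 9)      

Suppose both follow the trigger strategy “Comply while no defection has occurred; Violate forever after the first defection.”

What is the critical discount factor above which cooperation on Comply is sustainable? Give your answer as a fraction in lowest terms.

Under grim trigger the critical discount factor is (T−C)/(T−P) with T = 29, C = 14, P = 9.
δ* = (29−14)/(29−9) = 15/20 = 3/4.

3/4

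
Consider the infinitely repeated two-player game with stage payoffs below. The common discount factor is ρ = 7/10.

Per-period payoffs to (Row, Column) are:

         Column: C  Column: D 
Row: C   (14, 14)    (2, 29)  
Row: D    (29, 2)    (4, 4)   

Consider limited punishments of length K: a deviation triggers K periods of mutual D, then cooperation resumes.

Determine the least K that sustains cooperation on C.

3

No profitable deviation requires (14−4)(ρ+…+ρ^K) ≥ 29−14, i.e. ρ+…+ρ^K ≥ 3/2 ≈ 1.5000.
With ρ = 7/10, the partial sums are K=1: 0.7000, K=2: 1.1900, K=3: 1.5330.
K = 3 is the first length at which the sum reaches 1.5000.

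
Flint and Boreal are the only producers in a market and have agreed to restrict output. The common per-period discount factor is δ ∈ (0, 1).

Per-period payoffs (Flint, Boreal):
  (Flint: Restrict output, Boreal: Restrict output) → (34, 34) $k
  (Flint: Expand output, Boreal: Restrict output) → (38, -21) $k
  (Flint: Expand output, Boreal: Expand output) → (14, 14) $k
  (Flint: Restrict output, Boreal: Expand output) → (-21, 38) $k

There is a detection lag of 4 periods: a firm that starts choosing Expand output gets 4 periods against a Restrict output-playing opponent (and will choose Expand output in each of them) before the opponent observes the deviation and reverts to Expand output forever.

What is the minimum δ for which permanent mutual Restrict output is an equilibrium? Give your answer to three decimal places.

0.639

Deviating for the 4 undetected periods gains 38−34 = 4 per period over cooperation, then loses 34−14 = 20 per period forever once punishment starts.
Gain: 4(1 + δ + … + δ^3); loss: 20·δ^4/(1−δ).
No profitable deviation ⇔ 4(1−δ^4) ≤ 20·δ^4, i.e. δ^4 ≥ 4/(4+20) = 1/6.
Hence δ ≥ (1/6)^(1/4) ≈ 0.639.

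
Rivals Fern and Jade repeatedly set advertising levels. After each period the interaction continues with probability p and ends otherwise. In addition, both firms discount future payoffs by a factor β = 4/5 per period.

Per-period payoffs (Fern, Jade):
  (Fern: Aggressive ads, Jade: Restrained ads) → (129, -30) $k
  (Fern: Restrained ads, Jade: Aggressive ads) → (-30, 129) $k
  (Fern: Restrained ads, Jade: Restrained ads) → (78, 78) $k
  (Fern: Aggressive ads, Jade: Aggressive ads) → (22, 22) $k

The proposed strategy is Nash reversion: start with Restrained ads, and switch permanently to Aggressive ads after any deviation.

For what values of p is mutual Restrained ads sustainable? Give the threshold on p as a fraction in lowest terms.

255/428

Expected continuation weight on next period's payoff is β·p = 4/5·p, which plays the role of the discount factor.
Cooperation requires 4/5·p ≥ (129−78)/(129−22) = 51/107, hence p ≥ 255/428.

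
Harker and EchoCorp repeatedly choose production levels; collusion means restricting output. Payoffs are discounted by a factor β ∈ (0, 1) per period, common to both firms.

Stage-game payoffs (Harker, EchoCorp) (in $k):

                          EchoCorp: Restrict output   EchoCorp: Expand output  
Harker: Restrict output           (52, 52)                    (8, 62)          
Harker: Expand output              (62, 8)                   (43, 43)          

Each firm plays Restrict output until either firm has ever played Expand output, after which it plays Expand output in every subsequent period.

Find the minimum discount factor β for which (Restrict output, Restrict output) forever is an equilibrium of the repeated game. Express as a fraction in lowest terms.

One-period gain from deviating is 62 − 52 = 10. The loss is 52 − 43 = 9 in every subsequent period, with present value 9·β/(1−β).
Deviation is unprofitable when 9·β/(1−β) ≥ 10, i.e. β/(1−β) ≥ 10/9.
Equivalently β ≥ 10/(10+9) = 10/19.

10/19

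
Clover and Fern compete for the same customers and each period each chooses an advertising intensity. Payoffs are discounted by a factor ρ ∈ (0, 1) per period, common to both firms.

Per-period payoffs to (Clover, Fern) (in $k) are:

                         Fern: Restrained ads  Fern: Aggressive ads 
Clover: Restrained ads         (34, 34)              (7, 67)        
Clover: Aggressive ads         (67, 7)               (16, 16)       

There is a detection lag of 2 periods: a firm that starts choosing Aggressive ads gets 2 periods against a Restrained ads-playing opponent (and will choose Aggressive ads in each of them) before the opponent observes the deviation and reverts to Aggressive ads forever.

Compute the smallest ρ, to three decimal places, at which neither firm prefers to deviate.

Deviating for the 2 undetected periods gains 67−34 = 33 per period over cooperation, then loses 34−16 = 18 per period forever once punishment starts.
Gain: 33(1 + ρ + … + ρ^1); loss: 18·ρ^2/(1−ρ).
No profitable deviation ⇔ 33(1−ρ^2) ≤ 18·ρ^2, i.e. ρ^2 ≥ 33/(33+18) = 11/17.
Hence ρ ≥ (11/17)^(1/2) ≈ 0.804.

0.804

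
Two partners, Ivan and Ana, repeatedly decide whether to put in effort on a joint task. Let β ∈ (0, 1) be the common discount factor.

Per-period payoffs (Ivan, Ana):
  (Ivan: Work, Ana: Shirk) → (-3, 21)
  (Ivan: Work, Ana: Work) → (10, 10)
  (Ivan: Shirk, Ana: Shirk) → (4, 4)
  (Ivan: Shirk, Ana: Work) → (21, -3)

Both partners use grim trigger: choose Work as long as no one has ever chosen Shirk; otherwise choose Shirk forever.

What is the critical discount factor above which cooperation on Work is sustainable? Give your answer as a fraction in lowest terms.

11/17

10/(1−β) ≥ 21 + 4β/(1−β)
10 ≥ 21 − 17β
β ≥ 11/17.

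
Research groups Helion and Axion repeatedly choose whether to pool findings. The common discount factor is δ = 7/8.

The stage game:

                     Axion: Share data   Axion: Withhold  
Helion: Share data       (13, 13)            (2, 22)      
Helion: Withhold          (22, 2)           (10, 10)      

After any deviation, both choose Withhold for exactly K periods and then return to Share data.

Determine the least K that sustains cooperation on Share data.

5

IC: δ(1−δ^K)/(1−δ) ≥ (22−13)/(13−10) = 3.
With δ = 7/8: need 1 − δ^K ≥ 3·(1−7/8)/(7/8), i.e. δ^K ≤ 0.5714.
Since (7/8)^4 = 0.5862 and (7/8)^5 = 0.5129, the smallest such K is 5.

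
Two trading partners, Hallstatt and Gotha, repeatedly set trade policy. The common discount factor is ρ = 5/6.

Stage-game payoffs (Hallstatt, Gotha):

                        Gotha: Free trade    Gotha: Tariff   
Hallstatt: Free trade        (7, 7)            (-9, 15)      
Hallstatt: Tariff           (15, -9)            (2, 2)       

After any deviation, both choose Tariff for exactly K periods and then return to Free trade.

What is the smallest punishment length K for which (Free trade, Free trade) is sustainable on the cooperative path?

IC: ρ(1−ρ^K)/(1−ρ) ≥ (15−7)/(7−2) = 8/5.
With ρ = 5/6: need 1 − ρ^K ≥ 8/5·(1−5/6)/(5/6), i.e. ρ^K ≤ 0.6800.
Since (5/6)^2 = 0.6944 and (5/6)^3 = 0.5787, the smallest such K is 3.

3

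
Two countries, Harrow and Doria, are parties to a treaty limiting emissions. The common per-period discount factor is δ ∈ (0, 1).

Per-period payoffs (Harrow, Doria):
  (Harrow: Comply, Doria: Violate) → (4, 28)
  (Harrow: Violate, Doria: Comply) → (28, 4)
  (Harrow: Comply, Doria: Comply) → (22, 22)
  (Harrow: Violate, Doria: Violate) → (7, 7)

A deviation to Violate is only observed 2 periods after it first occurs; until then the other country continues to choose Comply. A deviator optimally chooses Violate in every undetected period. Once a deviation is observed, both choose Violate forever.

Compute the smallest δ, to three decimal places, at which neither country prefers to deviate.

The best deviation is to choose Violate for all 2 undetected periods, earning 28 each, then 7 forever once detected.
Deviation value: 28(1−δ^2)/(1−δ) + 7δ^2/(1−δ); cooperation value: 22/(1−δ).
IC: 22 ≥ 28(1−δ^2) + 7δ^2 = 28 − 21δ^2.
So δ^2 ≥ 6/21 = 2/7, giving δ ≥ (2/7)^(1/2) ≈ 0.535.

0.535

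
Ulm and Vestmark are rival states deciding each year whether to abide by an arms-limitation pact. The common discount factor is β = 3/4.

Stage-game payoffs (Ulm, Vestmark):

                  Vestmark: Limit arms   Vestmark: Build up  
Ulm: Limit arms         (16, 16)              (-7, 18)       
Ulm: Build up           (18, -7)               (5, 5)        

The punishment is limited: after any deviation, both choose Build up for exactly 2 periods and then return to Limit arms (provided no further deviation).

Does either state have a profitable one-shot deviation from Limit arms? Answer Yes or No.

Comparing payoff streams over the 3 periods until play realigns: cooperate → 16(1+β+…+β^2); deviate → 18 + 5(β+…+β^2).
Cooperation is sustained iff (16−5)(β+…+β^2) ≥ 18−16.
β+…+β^2 = 3/4·(1−(3/4)^2)/(1−3/4) = 1.3125, and (18−16)/(16−5) = 0.1818.
1.3125 ≥ 0.1818, so cooperation is sustainable.

No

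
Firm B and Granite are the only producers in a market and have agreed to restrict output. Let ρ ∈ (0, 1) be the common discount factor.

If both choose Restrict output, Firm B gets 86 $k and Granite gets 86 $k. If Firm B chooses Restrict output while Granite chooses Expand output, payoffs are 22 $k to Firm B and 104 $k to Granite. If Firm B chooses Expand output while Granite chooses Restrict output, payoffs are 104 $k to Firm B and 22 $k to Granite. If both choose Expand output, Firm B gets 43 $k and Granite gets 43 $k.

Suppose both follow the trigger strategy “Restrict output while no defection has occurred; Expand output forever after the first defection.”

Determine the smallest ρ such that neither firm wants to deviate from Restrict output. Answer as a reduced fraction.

18/61

Under grim trigger the critical discount factor is (T−C)/(T−P) with T = 104, C = 86, P = 43.
ρ* = (104−86)/(104−43) = 18/61.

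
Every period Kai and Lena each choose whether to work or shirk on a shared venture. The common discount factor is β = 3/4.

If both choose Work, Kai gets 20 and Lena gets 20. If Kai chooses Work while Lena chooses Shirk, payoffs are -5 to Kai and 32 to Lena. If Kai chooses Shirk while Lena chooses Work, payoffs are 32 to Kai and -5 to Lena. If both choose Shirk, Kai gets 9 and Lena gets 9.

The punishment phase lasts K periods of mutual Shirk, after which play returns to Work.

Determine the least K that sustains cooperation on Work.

2

No profitable deviation requires (20−9)(β+…+β^K) ≥ 32−20, i.e. β+…+β^K ≥ 12/11 ≈ 1.0909.
With β = 3/4, the partial sums are K=1: 0.7500, K=2: 1.3125.
K = 2 is the first length at which the sum reaches 1.0909.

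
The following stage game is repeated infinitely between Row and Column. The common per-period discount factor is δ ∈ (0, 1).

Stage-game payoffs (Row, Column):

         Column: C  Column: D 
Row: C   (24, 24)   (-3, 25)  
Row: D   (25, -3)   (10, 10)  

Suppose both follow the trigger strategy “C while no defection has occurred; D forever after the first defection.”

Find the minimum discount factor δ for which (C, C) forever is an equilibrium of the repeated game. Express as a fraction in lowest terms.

1/15

One-period gain from deviating is 25 − 24 = 1. The loss is 24 − 10 = 14 in every subsequent period, with present value 14·δ/(1−δ).
Deviation is unprofitable when 14·δ/(1−δ) ≥ 1, i.e. δ/(1−δ) ≥ 1/14.
Equivalently δ ≥ 1/(1+14) = 1/15.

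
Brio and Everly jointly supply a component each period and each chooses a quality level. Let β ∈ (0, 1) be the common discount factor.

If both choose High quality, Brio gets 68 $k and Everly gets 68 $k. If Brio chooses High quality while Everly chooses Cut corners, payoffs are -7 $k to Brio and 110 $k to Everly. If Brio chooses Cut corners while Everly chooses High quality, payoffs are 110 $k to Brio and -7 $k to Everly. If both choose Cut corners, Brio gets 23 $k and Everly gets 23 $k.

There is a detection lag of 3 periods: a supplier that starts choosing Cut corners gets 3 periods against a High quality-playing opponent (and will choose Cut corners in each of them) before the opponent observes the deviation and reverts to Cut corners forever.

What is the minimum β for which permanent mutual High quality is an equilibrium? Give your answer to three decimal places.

0.784

The best deviation is to choose Cut corners for all 3 undetected periods, earning 110 each, then 23 forever once detected.
Deviation value: 110(1−β^3)/(1−β) + 23β^3/(1−β); cooperation value: 68/(1−β).
IC: 68 ≥ 110(1−β^3) + 23β^3 = 110 − 87β^3.
So β^3 ≥ 42/87 = 14/29, giving β ≥ (14/29)^(1/3) ≈ 0.784.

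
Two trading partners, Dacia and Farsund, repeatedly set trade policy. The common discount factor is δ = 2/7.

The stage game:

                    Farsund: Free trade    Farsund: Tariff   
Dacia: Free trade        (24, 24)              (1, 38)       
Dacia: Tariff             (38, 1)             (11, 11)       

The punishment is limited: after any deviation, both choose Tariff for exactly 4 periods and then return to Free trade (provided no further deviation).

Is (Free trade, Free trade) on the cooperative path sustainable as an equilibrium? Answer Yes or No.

No

IC: δ+…+δ^4 ≥ (38−24)/(24−11) = 14/13.
At δ = 2/7: partial sum = 0.3973 < 1.0769. Cooperation not sustainable.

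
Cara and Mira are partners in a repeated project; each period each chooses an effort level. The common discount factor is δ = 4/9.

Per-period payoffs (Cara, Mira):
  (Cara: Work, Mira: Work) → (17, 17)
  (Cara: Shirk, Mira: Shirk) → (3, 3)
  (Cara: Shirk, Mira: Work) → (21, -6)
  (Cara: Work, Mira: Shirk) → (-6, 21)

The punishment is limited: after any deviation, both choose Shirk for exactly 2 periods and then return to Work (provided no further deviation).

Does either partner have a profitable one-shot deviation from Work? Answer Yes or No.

A one-shot deviation gives 21 now, then 3 for 2 periods, then back to 17.
Gain from deviating: (21−17) today; loss: (17−3) in each of the next 2 periods.
No-deviation condition: (17−3)(δ+…+δ^2) ≥ 21−17, i.e. δ+…+δ^2 ≥ 2/7.
At δ = 4/9: δ+…+δ^2 = 0.6420 ≥ 0.2857.
So cooperation is sustainable.

No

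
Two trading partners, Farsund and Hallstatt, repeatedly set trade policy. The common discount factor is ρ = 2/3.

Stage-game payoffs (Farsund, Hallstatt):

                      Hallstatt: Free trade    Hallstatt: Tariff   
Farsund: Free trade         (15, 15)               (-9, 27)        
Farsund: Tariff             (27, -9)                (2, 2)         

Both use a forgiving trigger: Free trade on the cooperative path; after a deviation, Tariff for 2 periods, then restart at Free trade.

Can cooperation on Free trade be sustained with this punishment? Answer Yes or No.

Yes

IC: ρ+…+ρ^2 ≥ (27−15)/(15−2) = 12/13.
At ρ = 2/3: partial sum = 1.1111 ≥ 0.9231. Cooperation sustainable.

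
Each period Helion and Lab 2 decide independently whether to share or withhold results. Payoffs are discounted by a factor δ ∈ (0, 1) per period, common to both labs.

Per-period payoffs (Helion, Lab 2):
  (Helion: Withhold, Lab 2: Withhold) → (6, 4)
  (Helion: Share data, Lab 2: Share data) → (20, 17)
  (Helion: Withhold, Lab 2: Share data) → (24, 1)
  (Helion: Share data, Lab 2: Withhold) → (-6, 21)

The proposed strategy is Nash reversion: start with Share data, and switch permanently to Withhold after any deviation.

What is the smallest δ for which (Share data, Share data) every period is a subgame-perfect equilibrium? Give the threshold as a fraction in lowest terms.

4/17

For Helion: deviation gain 24−20 = 4, per-period punishment loss 20−6 = 14. IC gives δ ≥ 4/18 = 2/9.
For Lab 2: gain 4, loss 13 per period, so δ ≥ 4/17.
The tighter constraint is Lab 2's, so cooperation needs δ ≥ 4/17.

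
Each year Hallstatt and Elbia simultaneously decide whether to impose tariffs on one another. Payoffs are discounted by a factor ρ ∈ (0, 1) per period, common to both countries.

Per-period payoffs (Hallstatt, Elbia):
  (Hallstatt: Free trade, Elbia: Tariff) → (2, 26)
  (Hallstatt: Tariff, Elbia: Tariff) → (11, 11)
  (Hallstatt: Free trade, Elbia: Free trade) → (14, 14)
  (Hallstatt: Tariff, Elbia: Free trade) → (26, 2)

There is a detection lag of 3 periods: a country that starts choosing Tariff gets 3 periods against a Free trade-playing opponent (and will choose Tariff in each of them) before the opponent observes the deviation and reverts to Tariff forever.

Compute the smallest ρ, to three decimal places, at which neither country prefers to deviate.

The best deviation is to choose Tariff for all 3 undetected periods, earning 26 each, then 11 forever once detected.
Deviation value: 26(1−ρ^3)/(1−ρ) + 11ρ^3/(1−ρ); cooperation value: 14/(1−ρ).
IC: 14 ≥ 26(1−ρ^3) + 11ρ^3 = 26 − 15ρ^3.
So ρ^3 ≥ 12/15 = 4/5, giving ρ ≥ (4/5)^(1/3) ≈ 0.928.

0.928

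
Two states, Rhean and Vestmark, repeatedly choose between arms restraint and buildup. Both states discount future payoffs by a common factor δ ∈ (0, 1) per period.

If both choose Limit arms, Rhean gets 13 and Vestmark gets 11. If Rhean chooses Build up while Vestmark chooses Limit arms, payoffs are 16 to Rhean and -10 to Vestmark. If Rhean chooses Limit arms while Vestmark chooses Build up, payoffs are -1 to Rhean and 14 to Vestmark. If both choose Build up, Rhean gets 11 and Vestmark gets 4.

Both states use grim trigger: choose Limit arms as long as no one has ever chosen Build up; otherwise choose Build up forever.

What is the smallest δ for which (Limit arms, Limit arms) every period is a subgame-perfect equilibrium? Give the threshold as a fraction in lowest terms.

For Rhean: deviation gain 16−13 = 3, per-period punishment loss 13−11 = 2. IC gives δ ≥ 3/5.
For Vestmark: gain 3, loss 7 per period, so δ ≥ 3/10.
The tighter constraint is Rhean's, so cooperation needs δ ≥ 3/5.

3/5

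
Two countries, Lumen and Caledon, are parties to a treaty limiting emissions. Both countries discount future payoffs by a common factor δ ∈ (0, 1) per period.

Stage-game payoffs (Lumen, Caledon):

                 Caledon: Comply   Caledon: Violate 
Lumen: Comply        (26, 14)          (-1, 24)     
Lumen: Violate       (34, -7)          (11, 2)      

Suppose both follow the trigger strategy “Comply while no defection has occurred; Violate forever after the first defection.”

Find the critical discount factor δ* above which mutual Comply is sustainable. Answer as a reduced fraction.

5/11

For Lumen: deviation gain 34−26 = 8, per-period punishment loss 26−11 = 15. IC gives δ ≥ 8/23.
For Caledon: gain 10, loss 12 per period, so δ ≥ 10/22 = 5/11.
The tighter constraint is Caledon's, so cooperation needs δ ≥ 5/11.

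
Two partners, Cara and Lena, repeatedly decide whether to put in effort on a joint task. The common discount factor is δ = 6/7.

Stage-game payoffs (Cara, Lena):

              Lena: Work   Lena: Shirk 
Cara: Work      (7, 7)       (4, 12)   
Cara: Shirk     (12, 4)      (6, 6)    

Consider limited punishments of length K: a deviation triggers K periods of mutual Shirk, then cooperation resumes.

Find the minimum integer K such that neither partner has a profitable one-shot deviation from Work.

12

Need Σ_{k=1}^{K} δ^k ≥ (12−7)/(7−6) = 5.0000 at δ = 6/7.
At K = 11 the sum is 4.8991 < 5.0000; at K = 12 it is 5.0564 ≥ 5.0000.
So the minimum punishment length is K = 12.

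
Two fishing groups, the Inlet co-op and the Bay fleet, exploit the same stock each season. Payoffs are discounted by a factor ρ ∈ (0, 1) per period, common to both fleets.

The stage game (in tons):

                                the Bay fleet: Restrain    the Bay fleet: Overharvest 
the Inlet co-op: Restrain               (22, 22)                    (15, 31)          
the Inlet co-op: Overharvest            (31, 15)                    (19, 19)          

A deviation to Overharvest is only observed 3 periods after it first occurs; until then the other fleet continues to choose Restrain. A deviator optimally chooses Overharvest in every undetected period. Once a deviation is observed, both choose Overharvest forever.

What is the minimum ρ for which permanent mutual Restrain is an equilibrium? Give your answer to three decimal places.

0.909

A deviator earns 31 for 3 periods, then 19 forever; cooperating earns 22 forever. Multiplying the IC by (1−ρ):
22 ≥ 31(1−ρ^3) + 19ρ^3, so 12·ρ^3 ≥ 9 and ρ^3 ≥ 3/4.
ρ ≥ (3/4)^(1/3) ≈ 0.909.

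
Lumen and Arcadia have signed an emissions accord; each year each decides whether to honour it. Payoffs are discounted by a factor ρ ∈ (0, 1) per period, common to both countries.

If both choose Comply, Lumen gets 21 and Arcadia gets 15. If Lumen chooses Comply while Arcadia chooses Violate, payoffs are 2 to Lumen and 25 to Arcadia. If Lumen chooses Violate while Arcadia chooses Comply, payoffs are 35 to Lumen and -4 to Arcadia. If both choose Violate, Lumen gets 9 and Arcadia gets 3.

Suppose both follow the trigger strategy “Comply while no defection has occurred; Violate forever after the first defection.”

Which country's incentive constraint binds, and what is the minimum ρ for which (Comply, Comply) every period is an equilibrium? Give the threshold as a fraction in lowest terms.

Lumen's threshold: (35−21)/(35−9) = 7/13.
Arcadia's threshold: (25−15)/(25−3) = 5/11.
7/13 > 5/11, so Lumen binds and ρ* = 7/13.

Lumen; ρ ≥ 7/13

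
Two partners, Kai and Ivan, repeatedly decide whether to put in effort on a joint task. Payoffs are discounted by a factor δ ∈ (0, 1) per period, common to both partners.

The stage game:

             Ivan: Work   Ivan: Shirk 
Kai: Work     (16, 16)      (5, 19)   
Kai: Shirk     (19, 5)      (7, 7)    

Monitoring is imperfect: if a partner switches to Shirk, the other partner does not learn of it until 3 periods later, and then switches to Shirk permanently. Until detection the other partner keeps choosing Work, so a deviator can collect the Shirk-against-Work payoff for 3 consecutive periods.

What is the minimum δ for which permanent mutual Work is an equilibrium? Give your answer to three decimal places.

0.630

Deviating for the 3 undetected periods gains 19−16 = 3 per period over cooperation, then loses 16−7 = 9 per period forever once punishment starts.
Gain: 3(1 + δ + … + δ^2); loss: 9·δ^3/(1−δ).
No profitable deviation ⇔ 3(1−δ^3) ≤ 9·δ^3, i.e. δ^3 ≥ 3/(3+9) = 1/4.
Hence δ ≥ (1/4)^(1/3) ≈ 0.630.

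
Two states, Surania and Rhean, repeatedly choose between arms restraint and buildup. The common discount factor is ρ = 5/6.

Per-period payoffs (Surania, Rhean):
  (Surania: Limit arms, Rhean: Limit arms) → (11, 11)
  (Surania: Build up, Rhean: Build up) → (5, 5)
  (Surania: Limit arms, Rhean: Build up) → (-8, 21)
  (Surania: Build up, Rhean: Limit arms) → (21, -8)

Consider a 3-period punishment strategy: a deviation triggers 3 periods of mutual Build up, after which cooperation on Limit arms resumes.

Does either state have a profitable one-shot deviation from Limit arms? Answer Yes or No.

A one-shot deviation gives 21 now, then 5 for 3 periods, then back to 11.
Gain from deviating: (21−11) today; loss: (11−5) in each of the next 3 periods.
No-deviation condition: (11−5)(ρ+…+ρ^3) ≥ 21−11, i.e. ρ+…+ρ^3 ≥ 5/3.
At ρ = 5/6: ρ+…+ρ^3 = 2.1065 ≥ 1.6667.
So cooperation is sustainable.

No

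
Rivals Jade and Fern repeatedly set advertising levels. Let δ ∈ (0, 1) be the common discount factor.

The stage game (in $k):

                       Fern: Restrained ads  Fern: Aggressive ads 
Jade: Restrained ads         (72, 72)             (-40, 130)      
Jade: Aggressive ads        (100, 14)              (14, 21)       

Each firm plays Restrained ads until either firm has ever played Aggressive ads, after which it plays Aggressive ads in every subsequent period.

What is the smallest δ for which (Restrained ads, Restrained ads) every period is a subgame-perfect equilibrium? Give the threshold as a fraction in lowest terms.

For Jade: deviation gain 100−72 = 28, per-period punishment loss 72−14 = 58. IC gives δ ≥ 28/86 = 14/43.
For Fern: gain 58, loss 51 per period, so δ ≥ 58/109.
The tighter constraint is Fern's, so cooperation needs δ ≥ 58/109.

58/109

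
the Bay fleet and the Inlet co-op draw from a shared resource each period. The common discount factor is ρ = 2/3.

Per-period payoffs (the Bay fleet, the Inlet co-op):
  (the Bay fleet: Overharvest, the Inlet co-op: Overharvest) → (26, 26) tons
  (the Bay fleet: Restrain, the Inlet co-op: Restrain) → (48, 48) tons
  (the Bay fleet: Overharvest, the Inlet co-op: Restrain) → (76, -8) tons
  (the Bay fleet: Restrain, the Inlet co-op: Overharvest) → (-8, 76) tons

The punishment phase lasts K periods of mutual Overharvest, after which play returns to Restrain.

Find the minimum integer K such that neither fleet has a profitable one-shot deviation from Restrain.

3

IC: ρ(1−ρ^K)/(1−ρ) ≥ (76−48)/(48−26) = 14/11.
With ρ = 2/3: need 1 − ρ^K ≥ 14/11·(1−2/3)/(2/3), i.e. ρ^K ≤ 0.3636.
Since (2/3)^2 = 0.4444 and (2/3)^3 = 0.2963, the smallest such K is 3.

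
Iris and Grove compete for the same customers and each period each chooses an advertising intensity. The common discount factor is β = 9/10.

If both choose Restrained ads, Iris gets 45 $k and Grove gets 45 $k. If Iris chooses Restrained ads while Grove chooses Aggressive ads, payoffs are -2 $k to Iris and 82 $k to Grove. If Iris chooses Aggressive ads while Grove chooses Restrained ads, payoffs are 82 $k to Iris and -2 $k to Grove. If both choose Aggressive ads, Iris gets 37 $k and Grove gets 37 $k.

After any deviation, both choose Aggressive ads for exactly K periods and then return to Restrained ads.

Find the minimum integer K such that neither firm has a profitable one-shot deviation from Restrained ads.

Need Σ_{k=1}^{K} β^k ≥ (82−45)/(45−37) = 4.6250 at β = 9/10.
At K = 6 the sum is 4.2170 < 4.6250; at K = 7 it is 4.6953 ≥ 4.6250.
So the minimum punishment length is K = 7.

7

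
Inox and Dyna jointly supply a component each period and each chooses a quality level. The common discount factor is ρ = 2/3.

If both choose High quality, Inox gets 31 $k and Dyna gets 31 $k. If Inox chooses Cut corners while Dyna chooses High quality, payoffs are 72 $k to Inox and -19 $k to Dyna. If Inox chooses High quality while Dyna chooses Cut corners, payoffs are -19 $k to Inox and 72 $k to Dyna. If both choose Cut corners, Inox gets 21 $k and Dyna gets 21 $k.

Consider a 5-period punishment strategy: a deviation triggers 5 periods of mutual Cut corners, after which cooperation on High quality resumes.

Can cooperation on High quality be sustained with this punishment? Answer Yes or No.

Comparing payoff streams over the 6 periods until play realigns: cooperate → 31(1+ρ+…+ρ^5); deviate → 72 + 21(ρ+…+ρ^5).
Cooperation is sustained iff (31−21)(ρ+…+ρ^5) ≥ 72−31.
ρ+…+ρ^5 = 2/3·(1−(2/3)^5)/(1−2/3) = 1.7366, and (72−31)/(31−21) = 4.1000.
1.7366 < 4.1000, so cooperation is not sustainable.

No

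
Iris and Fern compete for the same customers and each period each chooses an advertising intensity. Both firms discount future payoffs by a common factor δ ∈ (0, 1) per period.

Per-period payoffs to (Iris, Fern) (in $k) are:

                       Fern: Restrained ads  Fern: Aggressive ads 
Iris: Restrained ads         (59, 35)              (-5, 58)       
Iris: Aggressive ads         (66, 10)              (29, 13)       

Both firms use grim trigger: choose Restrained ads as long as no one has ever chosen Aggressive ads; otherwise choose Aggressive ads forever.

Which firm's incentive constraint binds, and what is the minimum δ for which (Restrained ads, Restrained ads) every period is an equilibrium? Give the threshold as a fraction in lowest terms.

Fern; δ ≥ 23/45

Iris's threshold: (66−59)/(66−29) = 7/37.
Fern's threshold: (58−35)/(58−13) = 23/45.
7/37 < 23/45, so Fern binds and δ* = 23/45.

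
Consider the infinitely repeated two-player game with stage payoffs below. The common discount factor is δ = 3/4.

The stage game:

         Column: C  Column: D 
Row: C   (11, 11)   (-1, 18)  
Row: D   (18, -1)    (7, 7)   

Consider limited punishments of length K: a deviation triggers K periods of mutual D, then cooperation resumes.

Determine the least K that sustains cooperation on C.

No profitable deviation requires (11−7)(δ+…+δ^K) ≥ 18−11, i.e. δ+…+δ^K ≥ 7/4 ≈ 1.7500.
With δ = 3/4, the partial sums are K=1: 0.7500, K=2: 1.3125, K=3: 1.7344, K=4: 2.0508.
K = 4 is the first length at which the sum reaches 1.7500.

4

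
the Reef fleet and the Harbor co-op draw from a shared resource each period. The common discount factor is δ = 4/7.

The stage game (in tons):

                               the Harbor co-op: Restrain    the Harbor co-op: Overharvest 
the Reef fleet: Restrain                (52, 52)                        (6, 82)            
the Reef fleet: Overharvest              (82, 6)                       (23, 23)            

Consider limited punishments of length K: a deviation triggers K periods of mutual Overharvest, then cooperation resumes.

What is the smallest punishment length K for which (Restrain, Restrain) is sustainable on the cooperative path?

3

IC: δ(1−δ^K)/(1−δ) ≥ (82−52)/(52−23) = 30/29.
With δ = 4/7: need 1 − δ^K ≥ 30/29·(1−4/7)/(4/7), i.e. δ^K ≤ 0.2241.
Since (4/7)^2 = 0.3265 and (4/7)^3 = 0.1866, the smallest such K is 3.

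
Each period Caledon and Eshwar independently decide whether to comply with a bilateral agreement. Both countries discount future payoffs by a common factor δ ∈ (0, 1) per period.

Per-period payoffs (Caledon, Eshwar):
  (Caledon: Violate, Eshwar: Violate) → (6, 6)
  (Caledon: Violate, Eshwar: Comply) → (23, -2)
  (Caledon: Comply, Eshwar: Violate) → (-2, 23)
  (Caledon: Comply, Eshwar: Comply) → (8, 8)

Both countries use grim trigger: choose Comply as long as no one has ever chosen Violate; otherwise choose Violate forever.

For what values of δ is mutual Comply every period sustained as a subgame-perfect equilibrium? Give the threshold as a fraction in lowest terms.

8/(1−δ) ≥ 23 + 6δ/(1−δ)
8 ≥ 23 − 17δ
δ ≥ 15/17.

15/17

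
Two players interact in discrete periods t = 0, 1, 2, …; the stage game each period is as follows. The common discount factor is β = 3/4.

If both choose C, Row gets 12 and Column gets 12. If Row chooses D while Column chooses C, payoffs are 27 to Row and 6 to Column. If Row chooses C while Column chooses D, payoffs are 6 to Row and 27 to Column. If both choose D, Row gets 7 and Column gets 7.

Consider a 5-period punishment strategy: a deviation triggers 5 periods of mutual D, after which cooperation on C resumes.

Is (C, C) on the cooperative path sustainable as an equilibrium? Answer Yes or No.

A one-shot deviation gives 27 now, then 7 for 5 periods, then back to 12.
Gain from deviating: (27−12) today; loss: (12−7) in each of the next 5 periods.
No-deviation condition: (12−7)(β+…+β^5) ≥ 27−12, i.e. β+…+β^5 ≥ 3.
At β = 3/4: β+…+β^5 = 2.2881 < 3.0000.
So cooperation is not sustainable.

No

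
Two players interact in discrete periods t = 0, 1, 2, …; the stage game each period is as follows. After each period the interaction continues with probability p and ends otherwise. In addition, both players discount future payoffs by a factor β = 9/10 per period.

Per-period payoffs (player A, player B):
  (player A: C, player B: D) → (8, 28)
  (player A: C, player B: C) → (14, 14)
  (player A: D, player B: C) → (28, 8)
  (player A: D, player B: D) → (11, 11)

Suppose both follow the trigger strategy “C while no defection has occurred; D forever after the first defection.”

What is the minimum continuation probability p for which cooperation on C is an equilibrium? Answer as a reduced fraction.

Expected continuation weight on next period's payoff is β·p = 9/10·p, which plays the role of the discount factor.
Cooperation requires 9/10·p ≥ (28−14)/(28−11) = 14/17, hence p ≥ 140/153.

140/153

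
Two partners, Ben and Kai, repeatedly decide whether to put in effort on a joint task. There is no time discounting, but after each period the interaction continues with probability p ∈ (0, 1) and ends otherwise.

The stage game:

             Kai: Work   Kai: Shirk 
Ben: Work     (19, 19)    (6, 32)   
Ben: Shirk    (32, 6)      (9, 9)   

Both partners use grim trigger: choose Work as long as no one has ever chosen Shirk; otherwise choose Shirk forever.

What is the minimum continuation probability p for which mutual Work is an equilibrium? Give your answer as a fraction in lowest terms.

13/23

Expected cooperation value is 19 + p·19 + p²·19 + … = 19/(1−p); deviation gives 32 + p·9/(1−p).
19 ≥ 32(1−p) + 9p ⇒ 23p ≥ 13 ⇒ p ≥ 13/23.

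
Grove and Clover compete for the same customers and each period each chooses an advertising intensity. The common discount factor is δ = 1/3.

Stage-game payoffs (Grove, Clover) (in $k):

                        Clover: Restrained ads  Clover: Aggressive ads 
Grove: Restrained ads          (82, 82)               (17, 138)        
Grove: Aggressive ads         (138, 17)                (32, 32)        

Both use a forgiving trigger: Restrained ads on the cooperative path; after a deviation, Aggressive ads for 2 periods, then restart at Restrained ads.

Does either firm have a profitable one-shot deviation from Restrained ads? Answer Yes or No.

Yes

Comparing payoff streams over the 3 periods until play realigns: cooperate → 82(1+δ+…+δ^2); deviate → 138 + 32(δ+…+δ^2).
Cooperation is sustained iff (82−32)(δ+…+δ^2) ≥ 138−82.
δ+…+δ^2 = 1/3·(1−(1/3)^2)/(1−1/3) = 0.4444, and (138−82)/(82−32) = 1.1200.
0.4444 < 1.1200, so cooperation is not sustainable.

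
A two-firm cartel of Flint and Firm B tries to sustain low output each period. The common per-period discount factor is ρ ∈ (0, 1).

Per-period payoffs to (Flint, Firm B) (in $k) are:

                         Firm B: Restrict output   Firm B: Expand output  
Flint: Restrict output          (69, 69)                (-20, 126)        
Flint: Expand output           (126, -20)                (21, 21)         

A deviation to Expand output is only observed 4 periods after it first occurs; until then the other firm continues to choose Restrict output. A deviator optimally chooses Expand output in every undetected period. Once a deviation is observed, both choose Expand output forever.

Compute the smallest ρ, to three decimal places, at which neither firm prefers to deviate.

The best deviation is to choose Expand output for all 4 undetected periods, earning 126 each, then 21 forever once detected.
Deviation value: 126(1−ρ^4)/(1−ρ) + 21ρ^4/(1−ρ); cooperation value: 69/(1−ρ).
IC: 69 ≥ 126(1−ρ^4) + 21ρ^4 = 126 − 105ρ^4.
So ρ^4 ≥ 57/105 = 19/35, giving ρ ≥ (19/35)^(1/4) ≈ 0.858.

0.858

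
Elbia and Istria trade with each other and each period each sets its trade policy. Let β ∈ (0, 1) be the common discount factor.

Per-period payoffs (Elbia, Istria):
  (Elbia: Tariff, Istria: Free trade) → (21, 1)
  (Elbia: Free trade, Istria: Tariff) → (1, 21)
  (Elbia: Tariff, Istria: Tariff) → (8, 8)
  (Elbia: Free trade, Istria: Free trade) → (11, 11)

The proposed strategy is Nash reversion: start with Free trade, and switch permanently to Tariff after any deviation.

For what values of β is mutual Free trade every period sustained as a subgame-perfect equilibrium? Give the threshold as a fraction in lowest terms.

11/(1−β) ≥ 21 + 8β/(1−β)
11 ≥ 21 − 13β
β ≥ 10/13.

10/13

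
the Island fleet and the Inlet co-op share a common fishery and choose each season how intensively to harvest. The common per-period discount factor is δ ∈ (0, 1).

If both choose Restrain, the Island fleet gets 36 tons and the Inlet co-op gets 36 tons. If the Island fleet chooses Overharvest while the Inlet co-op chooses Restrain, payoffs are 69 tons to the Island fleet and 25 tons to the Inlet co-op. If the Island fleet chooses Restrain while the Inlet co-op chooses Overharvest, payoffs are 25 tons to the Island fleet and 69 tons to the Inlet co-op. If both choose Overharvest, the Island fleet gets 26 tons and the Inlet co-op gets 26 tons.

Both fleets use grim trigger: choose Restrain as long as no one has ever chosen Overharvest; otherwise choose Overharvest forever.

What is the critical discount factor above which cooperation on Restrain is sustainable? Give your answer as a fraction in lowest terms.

Under grim trigger the critical discount factor is (T−C)/(T−P) with T = 69, C = 36, P = 26.
δ* = (69−36)/(69−26) = 33/43.

33/43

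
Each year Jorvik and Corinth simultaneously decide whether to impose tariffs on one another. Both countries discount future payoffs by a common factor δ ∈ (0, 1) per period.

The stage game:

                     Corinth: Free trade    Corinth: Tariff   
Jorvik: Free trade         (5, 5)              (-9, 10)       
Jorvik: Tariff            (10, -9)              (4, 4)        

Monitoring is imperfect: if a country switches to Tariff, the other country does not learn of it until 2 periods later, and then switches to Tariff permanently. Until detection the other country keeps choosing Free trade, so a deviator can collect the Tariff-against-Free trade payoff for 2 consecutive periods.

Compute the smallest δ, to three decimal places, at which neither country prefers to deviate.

Deviating for the 2 undetected periods gains 10−5 = 5 per period over cooperation, then loses 5−4 = 1 per period forever once punishment starts.
Gain: 5(1 + δ + … + δ^1); loss: 1·δ^2/(1−δ).
No profitable deviation ⇔ 5(1−δ^2) ≤ 1·δ^2, i.e. δ^2 ≥ 5/(5+1) = 5/6.
Hence δ ≥ (5/6)^(1/2) ≈ 0.913.

0.913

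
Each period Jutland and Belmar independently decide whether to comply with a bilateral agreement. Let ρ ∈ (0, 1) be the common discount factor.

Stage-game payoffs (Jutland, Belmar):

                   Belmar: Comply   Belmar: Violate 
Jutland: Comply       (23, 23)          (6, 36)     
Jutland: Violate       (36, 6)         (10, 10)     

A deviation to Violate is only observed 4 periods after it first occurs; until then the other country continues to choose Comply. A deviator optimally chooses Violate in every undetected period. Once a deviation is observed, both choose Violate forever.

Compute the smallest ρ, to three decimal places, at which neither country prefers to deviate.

0.841

The best deviation is to choose Violate for all 4 undetected periods, earning 36 each, then 10 forever once detected.
Deviation value: 36(1−ρ^4)/(1−ρ) + 10ρ^4/(1−ρ); cooperation value: 23/(1−ρ).
IC: 23 ≥ 36(1−ρ^4) + 10ρ^4 = 36 − 26ρ^4.
So ρ^4 ≥ 13/26 = 1/2, giving ρ ≥ (1/2)^(1/4) ≈ 0.841.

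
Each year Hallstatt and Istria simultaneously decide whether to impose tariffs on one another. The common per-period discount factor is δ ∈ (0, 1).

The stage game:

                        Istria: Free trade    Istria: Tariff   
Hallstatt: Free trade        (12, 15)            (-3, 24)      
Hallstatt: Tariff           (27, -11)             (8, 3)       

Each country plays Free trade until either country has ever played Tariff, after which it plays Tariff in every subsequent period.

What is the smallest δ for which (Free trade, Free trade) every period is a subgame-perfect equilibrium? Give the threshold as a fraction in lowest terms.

15/19

For Hallstatt: deviation gain 27−12 = 15, per-period punishment loss 12−8 = 4. IC gives δ ≥ 15/19.
For Istria: gain 9, loss 12 per period, so δ ≥ 9/21 = 3/7.
The tighter constraint is Hallstatt's, so cooperation needs δ ≥ 15/19.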